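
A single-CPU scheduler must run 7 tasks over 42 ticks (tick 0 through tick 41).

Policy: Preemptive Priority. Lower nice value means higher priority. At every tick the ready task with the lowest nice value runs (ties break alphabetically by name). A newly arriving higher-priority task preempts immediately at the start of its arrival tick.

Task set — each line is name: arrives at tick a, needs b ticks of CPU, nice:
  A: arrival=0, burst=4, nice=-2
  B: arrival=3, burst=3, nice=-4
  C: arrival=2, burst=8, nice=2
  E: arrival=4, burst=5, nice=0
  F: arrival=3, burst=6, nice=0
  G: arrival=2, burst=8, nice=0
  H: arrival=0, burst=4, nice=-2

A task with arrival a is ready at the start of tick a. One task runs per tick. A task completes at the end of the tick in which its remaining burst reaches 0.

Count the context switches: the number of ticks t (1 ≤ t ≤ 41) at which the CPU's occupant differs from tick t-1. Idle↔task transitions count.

context switches = 8

t=0: ready={A,H} → run A
t=1: ready={A,H} → run A
t=2: ready={A,C,G,H} → run A
t=3: ready={A,B,C,F,G,H} → run B
t=4: ready={A,B,C,E,F,G,H} → run B
t=5: ready={A,B,C,E,F,G,H} → run B
t=6: ready={A,C,E,F,G,H} → run A
t=7: ready={C,E,F,G,H} → run H
t=8: ready={C,E,F,G,H} → run H
t=9: ready={C,E,F,G,H} → run H
t=10: ready={C,E,F,G,H} → run H
t=11: ready={C,E,F,G} → run E
t=12: ready={C,E,F,G} → run E
t=13: ready={C,E,F,G} → run E
t=14: ready={C,E,F,G} → run E
t=15: ready={C,E,F,G} → run E
t=16: ready={C,F,G} → run F
t=17: ready={C,F,G} → run F
t=18: ready={C,F,G} → run F
t=19: ready={C,F,G} → run F
t=20: ready={C,F,G} → run F
t=21: ready={C,F,G} → run F
t=22: ready={C,G} → run G
t=23: ready={C,G} → run G
t=24: ready={C,G} → run G
t=25: ready={C,G} → run G
t=26: ready={C,G} → run G
t=27: ready={C,G} → run G
t=28: ready={C,G} → run G
t=29: ready={C,G} → run G
t=30: ready={C} → run C
t=31: ready={C} → run C
t=32: ready={C} → run C
t=33: ready={C} → run C
t=34: ready={C} → run C
t=35: ready={C} → run C
t=36: ready={C} → run C
t=37: ready={C} → run C
t=38: (idle)
t=39: (idle)
t=40: (idle)
t=41: (idle)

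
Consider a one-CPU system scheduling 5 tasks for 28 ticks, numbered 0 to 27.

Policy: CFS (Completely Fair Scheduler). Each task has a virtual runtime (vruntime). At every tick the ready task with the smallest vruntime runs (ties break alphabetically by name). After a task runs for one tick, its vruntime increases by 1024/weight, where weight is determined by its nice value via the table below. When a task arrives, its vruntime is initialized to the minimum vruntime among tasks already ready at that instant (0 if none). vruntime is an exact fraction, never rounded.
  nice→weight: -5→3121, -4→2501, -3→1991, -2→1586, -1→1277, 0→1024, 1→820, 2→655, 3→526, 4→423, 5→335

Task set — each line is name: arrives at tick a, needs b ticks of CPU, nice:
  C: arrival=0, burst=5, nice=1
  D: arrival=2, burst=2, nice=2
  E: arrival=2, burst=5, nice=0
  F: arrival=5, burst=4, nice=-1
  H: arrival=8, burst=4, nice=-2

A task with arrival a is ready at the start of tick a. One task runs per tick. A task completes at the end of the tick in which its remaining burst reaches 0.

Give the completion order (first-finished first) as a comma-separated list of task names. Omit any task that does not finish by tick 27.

completion order = D, C, F, H, E

t=0: vr[C=0] → run C
t=1: vr[C=256/205] → run C
t=2: vr[C=512/205 D=512/205 E=512/205] → run C
t=3: vr[C=768/205 D=512/205 E=512/205] → run D
t=4: vr[C=768/205 D=109056/26855 E=512/205] → run E
t=5: vr[C=768/205 D=109056/26855 E=717/205 F=717/205] → run E
t=6: vr[C=768/205 D=109056/26855 E=922/205 F=717/205] → run F
t=7: vr[C=768/205 D=109056/26855 E=922/205 F=1125529/261785] → run C
t=8: vr[C=1024/205 D=109056/26855 E=922/205 F=1125529/261785 H=109056/26855] → run D
t=9: vr[C=1024/205 E=922/205 F=1125529/261785 H=109056/26855] → run H
t=10: vr[C=1024/205 E=922/205 F=1125529/261785 H=100231168/21296015] → run F
t=11: vr[C=1024/205 E=922/205 F=1335449/261785 H=100231168/21296015] → run E
t=12: vr[C=1024/205 E=1127/205 F=1335449/261785 H=100231168/21296015] → run H
t=13: vr[C=1024/205 E=1127/205 F=1335449/261785 H=113980928/21296015] → run C
t=14: vr[E=1127/205 F=1335449/261785 H=113980928/21296015] → run F
t=15: vr[E=1127/205 F=1545369/261785 H=113980928/21296015] → run H
t=16: vr[E=1127/205 F=1545369/261785 H=127730688/21296015] → run E
t=17: vr[E=1332/205 F=1545369/261785 H=127730688/21296015] → run F
t=18: vr[E=1332/205 H=127730688/21296015] → run H
t=19: vr[E=1332/205] → run E
t=20: (idle)
t=21: (idle)
t=22: (idle)
t=23: (idle)
t=24: (idle)
t=25: (idle)
t=26: (idle)
t=27: (idle)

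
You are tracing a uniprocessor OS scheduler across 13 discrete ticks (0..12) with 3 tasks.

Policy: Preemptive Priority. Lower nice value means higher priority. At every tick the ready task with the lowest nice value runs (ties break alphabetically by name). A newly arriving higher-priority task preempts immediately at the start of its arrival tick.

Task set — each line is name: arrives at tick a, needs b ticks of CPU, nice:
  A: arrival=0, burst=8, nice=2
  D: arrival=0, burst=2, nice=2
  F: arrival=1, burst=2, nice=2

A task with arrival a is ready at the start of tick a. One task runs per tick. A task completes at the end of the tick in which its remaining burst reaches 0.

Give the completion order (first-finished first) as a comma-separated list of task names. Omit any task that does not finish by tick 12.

t=0: ready={A,D} → run A
t=1: ready={A,D,F} → run A
t=2: ready={A,D,F} → run A
t=3: ready={A,D,F} → run A
t=4: ready={A,D,F} → run A
t=5: ready={A,D,F} → run A
t=6: ready={A,D,F} → run A
t=7: ready={A,D,F} → run A
t=8: ready={D,F} → run D
t=9: ready={D,F} → run D
t=10: ready={F} → run F
t=11: ready={F} → run F
t=12: (idle)

completion order = A, D, F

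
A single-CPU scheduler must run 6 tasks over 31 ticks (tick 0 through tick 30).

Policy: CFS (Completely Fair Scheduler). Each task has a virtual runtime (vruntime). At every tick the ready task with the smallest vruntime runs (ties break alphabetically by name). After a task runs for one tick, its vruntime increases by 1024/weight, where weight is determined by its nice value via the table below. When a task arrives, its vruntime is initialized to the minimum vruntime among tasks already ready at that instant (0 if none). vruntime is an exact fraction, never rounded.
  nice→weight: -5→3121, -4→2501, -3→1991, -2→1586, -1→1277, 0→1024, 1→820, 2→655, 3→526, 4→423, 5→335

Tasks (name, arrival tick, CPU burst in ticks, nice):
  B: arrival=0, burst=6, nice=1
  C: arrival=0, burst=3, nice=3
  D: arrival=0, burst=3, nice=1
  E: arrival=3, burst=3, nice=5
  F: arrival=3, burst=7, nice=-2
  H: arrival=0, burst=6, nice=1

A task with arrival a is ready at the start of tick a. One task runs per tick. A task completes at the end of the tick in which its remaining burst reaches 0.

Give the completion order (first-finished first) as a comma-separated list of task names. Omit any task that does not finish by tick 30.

t=0: vr[B=0 C=0 D=0 H=0] → run B
t=1: vr[B=256/205 C=0 D=0 H=0] → run C
t=2: vr[B=256/205 C=512/263 D=0 H=0] → run D
t=3: vr[B=256/205 C=512/263 D=256/205 E=0 F=0 H=0] → run E
t=4: vr[B=256/205 C=512/263 D=256/205 E=1024/335 F=0 H=0] → run F
t=5: vr[B=256/205 C=512/263 D=256/205 E=1024/335 F=512/793 H=0] → run H
t=6: vr[B=256/205 C=512/263 D=256/205 E=1024/335 F=512/793 H=256/205] → run F
t=7: vr[B=256/205 C=512/263 D=256/205 E=1024/335 F=1024/793 H=256/205] → run B
t=8: vr[B=512/205 C=512/263 D=256/205 E=1024/335 F=1024/793 H=256/205] → run D
t=9: vr[B=512/205 C=512/263 D=512/205 E=1024/335 F=1024/793 H=256/205] → run H
t=10: vr[B=512/205 C=512/263 D=512/205 E=1024/335 F=1024/793 H=512/205] → run F
t=11: vr[B=512/205 C=512/263 D=512/205 E=1024/335 F=1536/793 H=512/205] → run F
t=12: vr[B=512/205 C=512/263 D=512/205 E=1024/335 F=2048/793 H=512/205] → run C
t=13: vr[B=512/205 C=1024/263 D=512/205 E=1024/335 F=2048/793 H=512/205] → run B
t=14: vr[B=768/205 C=1024/263 D=512/205 E=1024/335 F=2048/793 H=512/205] → run D
t=15: vr[B=768/205 C=1024/263 E=1024/335 F=2048/793 H=512/205] → run H
t=16: vr[B=768/205 C=1024/263 E=1024/335 F=2048/793 H=768/205] → run F
t=17: vr[B=768/205 C=1024/263 E=1024/335 F=2560/793 H=768/205] → run E
t=18: vr[B=768/205 C=1024/263 E=2048/335 F=2560/793 H=768/205] → run F
t=19: vr[B=768/205 C=1024/263 E=2048/335 F=3072/793 H=768/205] → run B
t=20: vr[B=1024/205 C=1024/263 E=2048/335 F=3072/793 H=768/205] → run H
t=21: vr[B=1024/205 C=1024/263 E=2048/335 F=3072/793 H=1024/205] → run F
t=22: vr[B=1024/205 C=1024/263 E=2048/335 H=1024/205] → run C
t=23: vr[B=1024/205 E=2048/335 H=1024/205] → run B
t=24: vr[B=256/41 E=2048/335 H=1024/205] → run H
t=25: vr[B=256/41 E=2048/335 H=256/41] → run E
t=26: vr[B=256/41 H=256/41] → run B
t=27: vr[H=256/41] → run H
t=28: (idle)
t=29: (idle)
t=30: (idle)

completion order = D, F, C, E, B, H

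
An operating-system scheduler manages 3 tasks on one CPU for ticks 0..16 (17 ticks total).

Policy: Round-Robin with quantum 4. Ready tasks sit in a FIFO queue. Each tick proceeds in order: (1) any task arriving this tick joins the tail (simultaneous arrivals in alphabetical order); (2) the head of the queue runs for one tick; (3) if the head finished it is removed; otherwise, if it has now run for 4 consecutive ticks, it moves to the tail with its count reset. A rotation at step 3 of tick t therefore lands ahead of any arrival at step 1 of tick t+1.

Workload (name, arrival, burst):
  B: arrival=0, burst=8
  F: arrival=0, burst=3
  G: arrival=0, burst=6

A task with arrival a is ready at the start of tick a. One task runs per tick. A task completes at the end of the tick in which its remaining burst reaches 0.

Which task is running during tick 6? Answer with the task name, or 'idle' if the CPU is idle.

running at tick 6 = F

t=0: queue=[B,F,G] q_used=0 → run B
t=1: queue=[B,F,G] q_used=1 → run B
t=2: queue=[B,F,G] q_used=2 → run B
t=3: queue=[B,F,G] q_used=3 → run B
t=4: queue=[F,G,B] q_used=0 → run F
t=5: queue=[F,G,B] q_used=1 → run F
t=6: queue=[F,G,B] q_used=2 → run F
t=7: queue=[G,B] q_used=0 → run G
t=8: queue=[G,B] q_used=1 → run G
t=9: queue=[G,B] q_used=2 → run G
t=10: queue=[G,B] q_used=3 → run G
t=11: queue=[B,G] q_used=0 → run B
t=12: queue=[B,G] q_used=1 → run B
t=13: queue=[B,G] q_used=2 → run B
t=14: queue=[B,G] q_used=3 → run B
t=15: queue=[G] q_used=0 → run G
t=16: queue=[G] q_used=1 → run G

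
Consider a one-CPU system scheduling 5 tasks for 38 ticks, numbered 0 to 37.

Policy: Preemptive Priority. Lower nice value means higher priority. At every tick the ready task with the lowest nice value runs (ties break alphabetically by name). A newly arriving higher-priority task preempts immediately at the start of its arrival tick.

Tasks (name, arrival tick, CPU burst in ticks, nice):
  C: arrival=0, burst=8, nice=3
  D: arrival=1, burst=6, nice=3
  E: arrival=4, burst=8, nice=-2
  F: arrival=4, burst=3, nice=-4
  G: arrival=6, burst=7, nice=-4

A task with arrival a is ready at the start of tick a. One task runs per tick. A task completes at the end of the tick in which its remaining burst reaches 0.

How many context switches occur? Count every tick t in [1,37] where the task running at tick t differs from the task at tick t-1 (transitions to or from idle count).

context switches = 6

t=0: ready={C} → run C
t=1: ready={C,D} → run C
t=2: ready={C,D} → run C
t=3: ready={C,D} → run C
t=4: ready={C,D,E,F} → run F
t=5: ready={C,D,E,F} → run F
t=6: ready={C,D,E,F,G} → run F
t=7: ready={C,D,E,G} → run G
t=8: ready={C,D,E,G} → run G
t=9: ready={C,D,E,G} → run G
t=10: ready={C,D,E,G} → run G
t=11: ready={C,D,E,G} → run G
t=12: ready={C,D,E,G} → run G
t=13: ready={C,D,E,G} → run G
t=14: ready={C,D,E} → run E
t=15: ready={C,D,E} → run E
t=16: ready={C,D,E} → run E
t=17: ready={C,D,E} → run E
t=18: ready={C,D,E} → run E
t=19: ready={C,D,E} → run E
t=20: ready={C,D,E} → run E
t=21: ready={C,D,E} → run E
t=22: ready={C,D} → run C
t=23: ready={C,D} → run C
t=24: ready={C,D} → run C
t=25: ready={C,D} → run C
t=26: ready={D} → run D
t=27: ready={D} → run D
t=28: ready={D} → run D
t=29: ready={D} → run D
t=30: ready={D} → run D
t=31: ready={D} → run D
t=32: (idle)
t=33: (idle)
t=34: (idle)
t=35: (idle)
t=36: (idle)
t=37: (idle)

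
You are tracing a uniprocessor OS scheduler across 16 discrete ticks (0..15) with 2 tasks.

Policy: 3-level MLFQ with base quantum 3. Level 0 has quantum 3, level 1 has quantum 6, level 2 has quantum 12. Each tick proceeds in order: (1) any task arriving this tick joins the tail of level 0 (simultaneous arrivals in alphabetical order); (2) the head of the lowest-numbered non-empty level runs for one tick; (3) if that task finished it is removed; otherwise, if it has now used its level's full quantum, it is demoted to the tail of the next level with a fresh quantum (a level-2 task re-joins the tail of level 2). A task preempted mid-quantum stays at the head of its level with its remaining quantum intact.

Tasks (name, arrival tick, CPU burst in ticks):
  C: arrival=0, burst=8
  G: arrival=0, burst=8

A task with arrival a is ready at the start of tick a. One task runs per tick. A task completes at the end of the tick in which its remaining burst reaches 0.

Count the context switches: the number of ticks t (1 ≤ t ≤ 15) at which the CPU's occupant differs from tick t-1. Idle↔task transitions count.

context switches = 3

t=0: L0/L1/L2 = CG/-/- → run C
t=1: L0/L1/L2 = CG/-/- → run C
t=2: L0/L1/L2 = CG/-/- → run C
t=3: L0/L1/L2 = G/C/- → run G
t=4: L0/L1/L2 = G/C/- → run G
t=5: L0/L1/L2 = G/C/- → run G
t=6: L0/L1/L2 = -/CG/- → run C
t=7: L0/L1/L2 = -/CG/- → run C
t=8: L0/L1/L2 = -/CG/- → run C
t=9: L0/L1/L2 = -/CG/- → run C
t=10: L0/L1/L2 = -/CG/- → run C
t=11: L0/L1/L2 = -/G/- → run G
t=12: L0/L1/L2 = -/G/- → run G
t=13: L0/L1/L2 = -/G/- → run G
t=14: L0/L1/L2 = -/G/- → run G
t=15: L0/L1/L2 = -/G/- → run G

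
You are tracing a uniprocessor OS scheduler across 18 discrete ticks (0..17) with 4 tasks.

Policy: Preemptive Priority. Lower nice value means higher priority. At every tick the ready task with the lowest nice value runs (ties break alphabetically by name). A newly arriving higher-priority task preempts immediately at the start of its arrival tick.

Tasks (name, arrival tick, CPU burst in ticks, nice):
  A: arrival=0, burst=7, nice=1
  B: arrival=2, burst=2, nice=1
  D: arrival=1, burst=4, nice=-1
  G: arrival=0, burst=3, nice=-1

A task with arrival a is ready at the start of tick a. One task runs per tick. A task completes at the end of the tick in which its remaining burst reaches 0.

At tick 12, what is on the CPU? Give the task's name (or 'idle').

t=0: ready={A,G} → run G
t=1: ready={A,D,G} → run D
t=2: ready={A,B,D,G} → run D
t=3: ready={A,B,D,G} → run D
t=4: ready={A,B,D,G} → run D
t=5: ready={A,B,G} → run G
t=6: ready={A,B,G} → run G
t=7: ready={A,B} → run A
t=8: ready={A,B} → run A
t=9: ready={A,B} → run A
t=10: ready={A,B} → run A
t=11: ready={A,B} → run A
t=12: ready={A,B} → run A
t=13: ready={A,B} → run A
t=14: ready={B} → run B
t=15: ready={B} → run B
t=16: (idle)
t=17: (idle)

running at tick 12 = A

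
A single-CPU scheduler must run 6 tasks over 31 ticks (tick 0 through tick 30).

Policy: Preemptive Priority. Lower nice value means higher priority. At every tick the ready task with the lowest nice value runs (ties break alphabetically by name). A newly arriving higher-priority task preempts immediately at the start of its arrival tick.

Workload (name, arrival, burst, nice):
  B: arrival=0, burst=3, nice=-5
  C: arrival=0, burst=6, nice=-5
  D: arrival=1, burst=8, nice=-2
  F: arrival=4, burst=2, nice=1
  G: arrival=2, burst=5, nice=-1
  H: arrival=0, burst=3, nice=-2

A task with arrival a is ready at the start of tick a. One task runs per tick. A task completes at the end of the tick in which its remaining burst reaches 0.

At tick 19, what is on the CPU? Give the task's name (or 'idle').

t=0: ready={B,C,H} → run B
t=1: ready={B,C,D,H} → run B
t=2: ready={B,C,D,G,H} → run B
t=3: ready={C,D,G,H} → run C
t=4: ready={C,D,F,G,H} → run C
t=5: ready={C,D,F,G,H} → run C
t=6: ready={C,D,F,G,H} → run C
t=7: ready={C,D,F,G,H} → run C
t=8: ready={C,D,F,G,H} → run C
t=9: ready={D,F,G,H} → run D
t=10: ready={D,F,G,H} → run D
t=11: ready={D,F,G,H} → run D
t=12: ready={D,F,G,H} → run D
t=13: ready={D,F,G,H} → run D
t=14: ready={D,F,G,H} → run D
t=15: ready={D,F,G,H} → run D
t=16: ready={D,F,G,H} → run D
t=17: ready={F,G,H} → run H
t=18: ready={F,G,H} → run H
t=19: ready={F,G,H} → run H
t=20: ready={F,G} → run G
t=21: ready={F,G} → run G
t=22: ready={F,G} → run G
t=23: ready={F,G} → run G
t=24: ready={F,G} → run G
t=25: ready={F} → run F
t=26: ready={F} → run F
t=27: (idle)
t=28: (idle)
t=29: (idle)
t=30: (idle)

running at tick 19 = H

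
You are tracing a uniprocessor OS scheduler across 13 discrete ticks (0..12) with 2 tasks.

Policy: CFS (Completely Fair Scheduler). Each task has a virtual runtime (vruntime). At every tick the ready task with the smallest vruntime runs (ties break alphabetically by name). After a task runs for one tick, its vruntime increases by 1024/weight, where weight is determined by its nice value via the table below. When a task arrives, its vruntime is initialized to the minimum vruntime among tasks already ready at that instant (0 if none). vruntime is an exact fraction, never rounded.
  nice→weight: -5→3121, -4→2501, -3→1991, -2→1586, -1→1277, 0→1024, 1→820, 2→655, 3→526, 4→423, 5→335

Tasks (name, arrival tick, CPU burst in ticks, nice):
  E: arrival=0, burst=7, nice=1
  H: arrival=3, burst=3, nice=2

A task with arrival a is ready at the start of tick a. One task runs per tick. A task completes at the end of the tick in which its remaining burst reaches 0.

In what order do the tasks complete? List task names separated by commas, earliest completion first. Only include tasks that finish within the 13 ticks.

completion order = H, E

t=0: vr[E=0] → run E
t=1: vr[E=256/205] → run E
t=2: vr[E=512/205] → run E
t=3: vr[E=768/205 H=768/205] → run E
t=4: vr[E=1024/205 H=768/205] → run H
t=5: vr[E=1024/205 H=142592/26855] → run E
t=6: vr[E=256/41 H=142592/26855] → run H
t=7: vr[E=256/41 H=184576/26855] → run E
t=8: vr[E=1536/205 H=184576/26855] → run H
t=9: vr[E=1536/205] → run E
t=10: (idle)
t=11: (idle)
t=12: (idle)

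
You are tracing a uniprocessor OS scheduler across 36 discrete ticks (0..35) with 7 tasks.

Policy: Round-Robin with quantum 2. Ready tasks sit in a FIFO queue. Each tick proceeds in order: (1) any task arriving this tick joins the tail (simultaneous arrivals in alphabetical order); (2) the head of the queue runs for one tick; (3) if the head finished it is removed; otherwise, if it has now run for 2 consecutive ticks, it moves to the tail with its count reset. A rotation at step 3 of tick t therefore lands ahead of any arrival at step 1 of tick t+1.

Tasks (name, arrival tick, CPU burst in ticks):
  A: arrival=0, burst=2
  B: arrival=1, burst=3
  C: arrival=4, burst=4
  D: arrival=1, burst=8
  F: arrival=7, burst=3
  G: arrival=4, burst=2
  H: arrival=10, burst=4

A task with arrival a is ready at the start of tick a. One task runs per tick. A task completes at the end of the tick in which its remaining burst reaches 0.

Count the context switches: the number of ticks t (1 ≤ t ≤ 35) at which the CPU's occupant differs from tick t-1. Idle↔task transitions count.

context switches = 14

t=0: queue=[A] q_used=0 → run A
t=1: queue=[A,B,D] q_used=1 → run A
t=2: queue=[B,D] q_used=0 → run B
t=3: queue=[B,D] q_used=1 → run B
t=4: queue=[D,B,C,G] q_used=0 → run D
t=5: queue=[D,B,C,G] q_used=1 → run D
t=6: queue=[B,C,G,D] q_used=0 → run B
t=7: queue=[C,G,D,F] q_used=0 → run C
t=8: queue=[C,G,D,F] q_used=1 → run C
t=9: queue=[G,D,F,C] q_used=0 → run G
t=10: queue=[G,D,F,C,H] q_used=1 → run G
t=11: queue=[D,F,C,H] q_used=0 → run D
t=12: queue=[D,F,C,H] q_used=1 → run D
t=13: queue=[F,C,H,D] q_used=0 → run F
t=14: queue=[F,C,H,D] q_used=1 → run F
t=15: queue=[C,H,D,F] q_used=0 → run C
t=16: queue=[C,H,D,F] q_used=1 → run C
t=17: queue=[H,D,F] q_used=0 → run H
t=18: queue=[H,D,F] q_used=1 → run H
t=19: queue=[D,F,H] q_used=0 → run D
t=20: queue=[D,F,H] q_used=1 → run D
t=21: queue=[F,H,D] q_used=0 → run F
t=22: queue=[H,D] q_used=0 → run H
t=23: queue=[H,D] q_used=1 → run H
t=24: queue=[D] q_used=0 → run D
t=25: queue=[D] q_used=1 → run D
t=26: (idle)
t=27: (idle)
t=28: (idle)
t=29: (idle)
t=30: (idle)
t=31: (idle)
t=32: (idle)
t=33: (idle)
t=34: (idle)
t=35: (idle)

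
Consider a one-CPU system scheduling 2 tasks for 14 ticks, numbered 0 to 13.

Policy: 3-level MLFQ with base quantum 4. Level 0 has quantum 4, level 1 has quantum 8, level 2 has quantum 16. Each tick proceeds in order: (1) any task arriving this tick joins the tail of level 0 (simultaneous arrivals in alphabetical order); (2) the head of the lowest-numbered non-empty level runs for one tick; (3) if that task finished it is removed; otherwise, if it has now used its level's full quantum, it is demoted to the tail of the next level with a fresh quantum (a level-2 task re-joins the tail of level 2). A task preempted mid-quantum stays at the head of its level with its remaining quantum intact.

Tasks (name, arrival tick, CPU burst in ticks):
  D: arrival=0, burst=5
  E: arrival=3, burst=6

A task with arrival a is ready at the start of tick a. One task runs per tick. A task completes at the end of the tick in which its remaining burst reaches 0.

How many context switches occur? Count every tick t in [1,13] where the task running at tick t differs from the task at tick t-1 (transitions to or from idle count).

t=0: L0/L1/L2 = D/-/- → run D
t=1: L0/L1/L2 = D/-/- → run D
t=2: L0/L1/L2 = D/-/- → run D
t=3: L0/L1/L2 = DE/-/- → run D
t=4: L0/L1/L2 = E/D/- → run E
t=5: L0/L1/L2 = E/D/- → run E
t=6: L0/L1/L2 = E/D/- → run E
t=7: L0/L1/L2 = E/D/- → run E
t=8: L0/L1/L2 = -/DE/- → run D
t=9: L0/L1/L2 = -/E/- → run E
t=10: L0/L1/L2 = -/E/- → run E
t=11: (idle)
t=12: (idle)
t=13: (idle)

context switches = 4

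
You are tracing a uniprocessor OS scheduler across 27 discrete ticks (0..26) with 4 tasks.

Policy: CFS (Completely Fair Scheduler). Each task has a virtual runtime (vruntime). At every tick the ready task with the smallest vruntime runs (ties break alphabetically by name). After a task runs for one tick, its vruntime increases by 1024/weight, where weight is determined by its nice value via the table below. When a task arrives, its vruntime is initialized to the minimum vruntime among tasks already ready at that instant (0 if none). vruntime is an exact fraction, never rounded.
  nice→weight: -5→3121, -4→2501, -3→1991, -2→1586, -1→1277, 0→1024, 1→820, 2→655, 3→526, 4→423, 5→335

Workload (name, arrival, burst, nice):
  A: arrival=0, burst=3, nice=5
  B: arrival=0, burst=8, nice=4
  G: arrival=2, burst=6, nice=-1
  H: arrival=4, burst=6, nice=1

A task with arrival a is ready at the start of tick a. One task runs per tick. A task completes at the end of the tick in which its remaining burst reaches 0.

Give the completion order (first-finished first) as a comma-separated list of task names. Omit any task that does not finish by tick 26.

t=0: vr[A=0 B=0] → run A
t=1: vr[A=1024/335 B=0] → run B
t=2: vr[A=1024/335 B=1024/423 G=1024/423] → run B
t=3: vr[A=1024/335 B=2048/423 G=1024/423] → run G
t=4: vr[A=1024/335 B=2048/423 G=1740800/540171 H=1024/335] → run A
t=5: vr[A=2048/335 B=2048/423 G=1740800/540171 H=1024/335] → run H
t=6: vr[A=2048/335 B=2048/423 G=1740800/540171 H=59136/13735] → run G
t=7: vr[A=2048/335 B=2048/423 G=2173952/540171 H=59136/13735] → run G
t=8: vr[A=2048/335 B=2048/423 G=2607104/540171 H=59136/13735] → run H
t=9: vr[A=2048/335 B=2048/423 G=2607104/540171 H=76288/13735] → run G
t=10: vr[A=2048/335 B=2048/423 G=3040256/540171 H=76288/13735] → run B
t=11: vr[A=2048/335 B=1024/141 G=3040256/540171 H=76288/13735] → run H
t=12: vr[A=2048/335 B=1024/141 G=3040256/540171 H=18688/2747] → run G
t=13: vr[A=2048/335 B=1024/141 G=3473408/540171 H=18688/2747] → run A
t=14: vr[B=1024/141 G=3473408/540171 H=18688/2747] → run G
t=15: vr[B=1024/141 H=18688/2747] → run H
t=16: vr[B=1024/141 H=110592/13735] → run B
t=17: vr[B=4096/423 H=110592/13735] → run H
t=18: vr[B=4096/423 H=127744/13735] → run H
t=19: vr[B=4096/423] → run B
t=20: vr[B=5120/423] → run B
t=21: vr[B=2048/141] → run B
t=22: vr[B=7168/423] → run B
t=23: (idle)
t=24: (idle)
t=25: (idle)
t=26: (idle)

completion order = A, G, H, B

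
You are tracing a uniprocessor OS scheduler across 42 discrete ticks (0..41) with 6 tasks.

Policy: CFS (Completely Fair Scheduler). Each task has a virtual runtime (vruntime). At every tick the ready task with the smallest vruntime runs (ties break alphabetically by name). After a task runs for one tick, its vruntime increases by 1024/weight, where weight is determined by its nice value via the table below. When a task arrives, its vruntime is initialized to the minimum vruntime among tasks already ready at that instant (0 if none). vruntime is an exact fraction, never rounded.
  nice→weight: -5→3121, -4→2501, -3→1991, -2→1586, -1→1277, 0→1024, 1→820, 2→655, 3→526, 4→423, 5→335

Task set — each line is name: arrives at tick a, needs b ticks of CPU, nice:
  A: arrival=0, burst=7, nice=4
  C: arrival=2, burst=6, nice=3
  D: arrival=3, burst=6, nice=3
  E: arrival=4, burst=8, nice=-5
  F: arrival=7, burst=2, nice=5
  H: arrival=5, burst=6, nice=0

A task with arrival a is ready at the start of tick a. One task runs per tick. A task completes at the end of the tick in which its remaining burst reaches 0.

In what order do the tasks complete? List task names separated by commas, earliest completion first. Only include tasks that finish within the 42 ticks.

t=0: vr[A=0] → run A
t=1: vr[A=1024/423] → run A
t=2: vr[A=2048/423 C=2048/423] → run A
t=3: vr[A=1024/141 C=2048/423 D=2048/423] → run C
t=4: vr[A=1024/141 C=755200/111249 D=2048/423 E=2048/423] → run D
t=5: vr[A=1024/141 C=755200/111249 D=755200/111249 E=2048/423 H=2048/423] → run E
t=6: vr[A=1024/141 C=755200/111249 D=755200/111249 E=6824960/1320183 H=2048/423] → run H
t=7: vr[A=1024/141 C=755200/111249 D=755200/111249 E=6824960/1320183 F=6824960/1320183 H=2471/423] → run E
t=8: vr[A=1024/141 C=755200/111249 D=755200/111249 E=7258112/1320183 F=6824960/1320183 H=2471/423] → run F
t=9: vr[A=1024/141 C=755200/111249 D=755200/111249 E=7258112/1320183 F=3638228992/442261305 H=2471/423] → run E
t=10: vr[A=1024/141 C=755200/111249 D=755200/111249 E=7691264/1320183 F=3638228992/442261305 H=2471/423] → run E
t=11: vr[A=1024/141 C=755200/111249 D=755200/111249 E=8124416/1320183 F=3638228992/442261305 H=2471/423] → run H
t=12: vr[A=1024/141 C=755200/111249 D=755200/111249 E=8124416/1320183 F=3638228992/442261305 H=2894/423] → run E
t=13: vr[A=1024/141 C=755200/111249 D=755200/111249 E=8557568/1320183 F=3638228992/442261305 H=2894/423] → run E
t=14: vr[A=1024/141 C=755200/111249 D=755200/111249 E=8990720/1320183 F=3638228992/442261305 H=2894/423] → run C
t=15: vr[A=1024/141 C=971776/111249 D=755200/111249 E=8990720/1320183 F=3638228992/442261305 H=2894/423] → run D
t=16: vr[A=1024/141 C=971776/111249 D=971776/111249 E=8990720/1320183 F=3638228992/442261305 H=2894/423] → run E
t=17: vr[A=1024/141 C=971776/111249 D=971776/111249 E=9423872/1320183 F=3638228992/442261305 H=2894/423] → run H
t=18: vr[A=1024/141 C=971776/111249 D=971776/111249 E=9423872/1320183 F=3638228992/442261305 H=3317/423] → run E
t=19: vr[A=1024/141 C=971776/111249 D=971776/111249 F=3638228992/442261305 H=3317/423] → run A
t=20: vr[A=4096/423 C=971776/111249 D=971776/111249 F=3638228992/442261305 H=3317/423] → run H
t=21: vr[A=4096/423 C=971776/111249 D=971776/111249 F=3638228992/442261305 H=3740/423] → run F
t=22: vr[A=4096/423 C=971776/111249 D=971776/111249 H=3740/423] → run C
t=23: vr[A=4096/423 C=1188352/111249 D=971776/111249 H=3740/423] → run D
t=24: vr[A=4096/423 C=1188352/111249 D=1188352/111249 H=3740/423] → run H
t=25: vr[A=4096/423 C=1188352/111249 D=1188352/111249 H=4163/423] → run A
t=26: vr[A=5120/423 C=1188352/111249 D=1188352/111249 H=4163/423] → run H
t=27: vr[A=5120/423 C=1188352/111249 D=1188352/111249] → run C
t=28: vr[A=5120/423 C=1404928/111249 D=1188352/111249] → run D
t=29: vr[A=5120/423 C=1404928/111249 D=1404928/111249] → run A
t=30: vr[A=2048/141 C=1404928/111249 D=1404928/111249] → run C
t=31: vr[A=2048/141 C=1621504/111249 D=1404928/111249] → run D
t=32: vr[A=2048/141 C=1621504/111249 D=1621504/111249] → run A
t=33: vr[C=1621504/111249 D=1621504/111249] → run C
t=34: vr[D=1621504/111249] → run D
t=35: (idle)
t=36: (idle)
t=37: (idle)
t=38: (idle)
t=39: (idle)
t=40: (idle)
t=41: (idle)

completion order = E, F, H, A, C, D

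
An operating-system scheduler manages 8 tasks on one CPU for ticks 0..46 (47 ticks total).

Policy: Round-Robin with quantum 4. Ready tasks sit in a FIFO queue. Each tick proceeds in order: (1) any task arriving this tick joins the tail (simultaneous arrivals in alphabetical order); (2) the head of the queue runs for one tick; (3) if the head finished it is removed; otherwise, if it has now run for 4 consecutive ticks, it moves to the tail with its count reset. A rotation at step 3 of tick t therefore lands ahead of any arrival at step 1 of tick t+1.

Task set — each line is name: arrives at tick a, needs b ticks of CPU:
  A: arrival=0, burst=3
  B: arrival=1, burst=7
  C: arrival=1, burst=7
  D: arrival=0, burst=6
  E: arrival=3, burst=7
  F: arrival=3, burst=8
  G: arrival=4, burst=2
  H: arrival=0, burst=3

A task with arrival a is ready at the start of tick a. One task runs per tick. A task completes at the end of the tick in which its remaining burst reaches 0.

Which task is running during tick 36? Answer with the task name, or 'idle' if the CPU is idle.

running at tick 36 = E

t=0: queue=[A,D,H] q_used=0 → run A
t=1: queue=[A,D,H,B,C] q_used=1 → run A
t=2: queue=[A,D,H,B,C] q_used=2 → run A
t=3: queue=[D,H,B,C,E,F] q_used=0 → run D
t=4: queue=[D,H,B,C,E,F,G] q_used=1 → run D
t=5: queue=[D,H,B,C,E,F,G] q_used=2 → run D
t=6: queue=[D,H,B,C,E,F,G] q_used=3 → run D
t=7: queue=[H,B,C,E,F,G,D] q_used=0 → run H
t=8: queue=[H,B,C,E,F,G,D] q_used=1 → run H
t=9: queue=[H,B,C,E,F,G,D] q_used=2 → run H
t=10: queue=[B,C,E,F,G,D] q_used=0 → run B
t=11: queue=[B,C,E,F,G,D] q_used=1 → run B
t=12: queue=[B,C,E,F,G,D] q_used=2 → run B
t=13: queue=[B,C,E,F,G,D] q_used=3 → run B
t=14: queue=[C,E,F,G,D,B] q_used=0 → run C
t=15: queue=[C,E,F,G,D,B] q_used=1 → run C
t=16: queue=[C,E,F,G,D,B] q_used=2 → run C
t=17: queue=[C,E,F,G,D,B] q_used=3 → run C
t=18: queue=[E,F,G,D,B,C] q_used=0 → run E
t=19: queue=[E,F,G,D,B,C] q_used=1 → run E
t=20: queue=[E,F,G,D,B,C] q_used=2 → run E
t=21: queue=[E,F,G,D,B,C] q_used=3 → run E
t=22: queue=[F,G,D,B,C,E] q_used=0 → run F
t=23: queue=[F,G,D,B,C,E] q_used=1 → run F
t=24: queue=[F,G,D,B,C,E] q_used=2 → run F
t=25: queue=[F,G,D,B,C,E] q_used=3 → run F
t=26: queue=[G,D,B,C,E,F] q_used=0 → run G
t=27: queue=[G,D,B,C,E,F] q_used=1 → run G
t=28: queue=[D,B,C,E,F] q_used=0 → run D
t=29: queue=[D,B,C,E,F] q_used=1 → run D
t=30: queue=[B,C,E,F] q_used=0 → run B
t=31: queue=[B,C,E,F] q_used=1 → run B
t=32: queue=[B,C,E,F] q_used=2 → run B
t=33: queue=[C,E,F] q_used=0 → run C
t=34: queue=[C,E,F] q_used=1 → run C
t=35: queue=[C,E,F] q_used=2 → run C
t=36: queue=[E,F] q_used=0 → run E
t=37: queue=[E,F] q_used=1 → run E
t=38: queue=[E,F] q_used=2 → run E
t=39: queue=[F] q_used=0 → run F
t=40: queue=[F] q_used=1 → run F
t=41: queue=[F] q_used=2 → run F
t=42: queue=[F] q_used=3 → run F
t=43: (idle)
t=44: (idle)
t=45: (idle)
t=46: (idle)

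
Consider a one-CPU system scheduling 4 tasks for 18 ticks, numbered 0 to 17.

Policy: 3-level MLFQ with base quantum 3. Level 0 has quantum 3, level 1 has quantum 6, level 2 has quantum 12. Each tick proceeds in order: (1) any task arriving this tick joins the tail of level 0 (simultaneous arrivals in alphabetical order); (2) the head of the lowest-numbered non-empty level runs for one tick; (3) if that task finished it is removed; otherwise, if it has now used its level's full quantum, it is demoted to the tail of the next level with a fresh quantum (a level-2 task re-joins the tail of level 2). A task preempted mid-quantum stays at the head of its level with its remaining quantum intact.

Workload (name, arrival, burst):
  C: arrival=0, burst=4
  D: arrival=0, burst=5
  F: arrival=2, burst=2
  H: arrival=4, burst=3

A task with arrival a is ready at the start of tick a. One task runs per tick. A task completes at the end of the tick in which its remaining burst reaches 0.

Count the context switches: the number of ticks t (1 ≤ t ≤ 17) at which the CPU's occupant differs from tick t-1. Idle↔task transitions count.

t=0: L0/L1/L2 = CD/-/- → run C
t=1: L0/L1/L2 = CD/-/- → run C
t=2: L0/L1/L2 = CDF/-/- → run C
t=3: L0/L1/L2 = DF/C/- → run D
t=4: L0/L1/L2 = DFH/C/- → run D
t=5: L0/L1/L2 = DFH/C/- → run D
t=6: L0/L1/L2 = FH/CD/- → run F
t=7: L0/L1/L2 = FH/CD/- → run F
t=8: L0/L1/L2 = H/CD/- → run H
t=9: L0/L1/L2 = H/CD/- → run H
t=10: L0/L1/L2 = H/CD/- → run H
t=11: L0/L1/L2 = -/CD/- → run C
t=12: L0/L1/L2 = -/D/- → run D
t=13: L0/L1/L2 = -/D/- → run D
t=14: (idle)
t=15: (idle)
t=16: (idle)
t=17: (idle)

context switches = 6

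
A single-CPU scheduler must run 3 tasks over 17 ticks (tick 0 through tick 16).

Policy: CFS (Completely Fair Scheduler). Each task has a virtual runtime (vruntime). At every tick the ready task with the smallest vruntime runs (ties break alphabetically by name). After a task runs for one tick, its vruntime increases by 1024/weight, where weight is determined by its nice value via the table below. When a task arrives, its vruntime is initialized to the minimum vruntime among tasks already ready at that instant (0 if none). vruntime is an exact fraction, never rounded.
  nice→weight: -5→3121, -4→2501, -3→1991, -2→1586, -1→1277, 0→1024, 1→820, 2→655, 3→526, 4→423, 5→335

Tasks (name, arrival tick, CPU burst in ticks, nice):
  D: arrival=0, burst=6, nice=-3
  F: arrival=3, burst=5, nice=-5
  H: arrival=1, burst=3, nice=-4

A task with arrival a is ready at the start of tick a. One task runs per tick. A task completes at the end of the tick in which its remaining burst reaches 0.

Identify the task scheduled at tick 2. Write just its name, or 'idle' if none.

running at tick 2 = H

t=0: vr[D=0] → run D
t=1: vr[D=1024/1991 H=1024/1991] → run D
t=2: vr[D=2048/1991 H=1024/1991] → run H
t=3: vr[D=2048/1991 F=4599808/4979491 H=4599808/4979491] → run F
t=4: vr[D=2048/1991 F=19454999552/15540991411 H=4599808/4979491] → run H
t=5: vr[D=2048/1991 F=19454999552/15540991411 H=6638592/4979491] → run D
t=6: vr[D=3072/1991 F=19454999552/15540991411 H=6638592/4979491] → run F
t=7: vr[D=3072/1991 F=24553998336/15540991411 H=6638592/4979491] → run H
t=8: vr[D=3072/1991 F=24553998336/15540991411] → run D
t=9: vr[D=4096/1991 F=24553998336/15540991411] → run F
t=10: vr[D=4096/1991 F=29652997120/15540991411] → run F
t=11: vr[D=4096/1991 F=34751995904/15540991411] → run D
t=12: vr[D=5120/1991 F=34751995904/15540991411] → run F
t=13: vr[D=5120/1991] → run D
t=14: (idle)
t=15: (idle)
t=16: (idle)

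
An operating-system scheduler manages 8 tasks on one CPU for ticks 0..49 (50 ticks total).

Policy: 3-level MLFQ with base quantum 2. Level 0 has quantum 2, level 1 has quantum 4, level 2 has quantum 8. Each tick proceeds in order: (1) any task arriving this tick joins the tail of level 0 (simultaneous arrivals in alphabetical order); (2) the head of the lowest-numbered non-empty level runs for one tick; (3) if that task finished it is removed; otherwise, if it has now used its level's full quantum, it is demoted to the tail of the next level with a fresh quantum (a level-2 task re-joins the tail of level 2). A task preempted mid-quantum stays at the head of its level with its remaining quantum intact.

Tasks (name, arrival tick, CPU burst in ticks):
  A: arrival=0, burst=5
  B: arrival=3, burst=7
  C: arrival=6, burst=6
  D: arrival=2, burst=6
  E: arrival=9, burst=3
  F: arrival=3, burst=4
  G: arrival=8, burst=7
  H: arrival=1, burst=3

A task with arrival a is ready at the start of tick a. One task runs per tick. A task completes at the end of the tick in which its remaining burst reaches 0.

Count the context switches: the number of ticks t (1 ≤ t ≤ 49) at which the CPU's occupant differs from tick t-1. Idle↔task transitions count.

t=0: L0/L1/L2 = A/-/- → run A
t=1: L0/L1/L2 = AH/-/- → run A
t=2: L0/L1/L2 = HD/A/- → run H
t=3: L0/L1/L2 = HDBF/A/- → run H
t=4: L0/L1/L2 = DBF/AH/- → run D
t=5: L0/L1/L2 = DBF/AH/- → run D
t=6: L0/L1/L2 = BFC/AHD/- → run B
t=7: L0/L1/L2 = BFC/AHD/- → run B
t=8: L0/L1/L2 = FCG/AHDB/- → run F
t=9: L0/L1/L2 = FCGE/AHDB/- → run F
t=10: L0/L1/L2 = CGE/AHDBF/- → run C
t=11: L0/L1/L2 = CGE/AHDBF/- → run C
t=12: L0/L1/L2 = GE/AHDBFC/- → run G
t=13: L0/L1/L2 = GE/AHDBFC/- → run G
t=14: L0/L1/L2 = E/AHDBFCG/- → run E
t=15: L0/L1/L2 = E/AHDBFCG/- → run E
t=16: L0/L1/L2 = -/AHDBFCGE/- → run A
t=17: L0/L1/L2 = -/AHDBFCGE/- → run A
t=18: L0/L1/L2 = -/AHDBFCGE/- → run A
t=19: L0/L1/L2 = -/HDBFCGE/- → run H
t=20: L0/L1/L2 = -/DBFCGE/- → run D
t=21: L0/L1/L2 = -/DBFCGE/- → run D
t=22: L0/L1/L2 = -/DBFCGE/- → run D
t=23: L0/L1/L2 = -/DBFCGE/- → run D
t=24: L0/L1/L2 = -/BFCGE/- → run B
t=25: L0/L1/L2 = -/BFCGE/- → run B
t=26: L0/L1/L2 = -/BFCGE/- → run B
t=27: L0/L1/L2 = -/BFCGE/- → run B
t=28: L0/L1/L2 = -/FCGE/B → run F
t=29: L0/L1/L2 = -/FCGE/B → run F
t=30: L0/L1/L2 = -/CGE/B → run C
t=31: L0/L1/L2 = -/CGE/B → run C
t=32: L0/L1/L2 = -/CGE/B → run C
t=33: L0/L1/L2 = -/CGE/B → run C
t=34: L0/L1/L2 = -/GE/B → run G
t=35: L0/L1/L2 = -/GE/B → run G
t=36: L0/L1/L2 = -/GE/B → run G
t=37: L0/L1/L2 = -/GE/B → run G
t=38: L0/L1/L2 = -/E/BG → run E
t=39: L0/L1/L2 = -/-/BG → run B
t=40: L0/L1/L2 = -/-/G → run G
t=41: (idle)
t=42: (idle)
t=43: (idle)
t=44: (idle)
t=45: (idle)
t=46: (idle)
t=47: (idle)
t=48: (idle)
t=49: (idle)

context switches = 18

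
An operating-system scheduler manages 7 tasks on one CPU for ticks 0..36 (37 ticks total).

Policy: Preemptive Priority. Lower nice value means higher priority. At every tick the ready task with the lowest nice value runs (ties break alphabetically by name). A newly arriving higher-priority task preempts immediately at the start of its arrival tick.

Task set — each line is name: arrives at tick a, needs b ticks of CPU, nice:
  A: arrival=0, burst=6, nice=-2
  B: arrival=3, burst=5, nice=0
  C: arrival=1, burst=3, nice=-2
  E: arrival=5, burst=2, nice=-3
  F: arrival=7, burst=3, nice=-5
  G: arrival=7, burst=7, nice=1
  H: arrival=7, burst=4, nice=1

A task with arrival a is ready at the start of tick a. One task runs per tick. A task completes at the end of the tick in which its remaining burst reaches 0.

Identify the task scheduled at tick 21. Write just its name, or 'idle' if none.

t=0: ready={A} → run A
t=1: ready={A,C} → run A
t=2: ready={A,C} → run A
t=3: ready={A,B,C} → run A
t=4: ready={A,B,C} → run A
t=5: ready={A,B,C,E} → run E
t=6: ready={A,B,C,E} → run E
t=7: ready={A,B,C,F,G,H} → run F
t=8: ready={A,B,C,F,G,H} → run F
t=9: ready={A,B,C,F,G,H} → run F
t=10: ready={A,B,C,G,H} → run A
t=11: ready={B,C,G,H} → run C
t=12: ready={B,C,G,H} → run C
t=13: ready={B,C,G,H} → run C
t=14: ready={B,G,H} → run B
t=15: ready={B,G,H} → run B
t=16: ready={B,G,H} → run B
t=17: ready={B,G,H} → run B
t=18: ready={B,G,H} → run B
t=19: ready={G,H} → run G
t=20: ready={G,H} → run G
t=21: ready={G,H} → run G
t=22: ready={G,H} → run G
t=23: ready={G,H} → run G
t=24: ready={G,H} → run G
t=25: ready={G,H} → run G
t=26: ready={H} → run H
t=27: ready={H} → run H
t=28: ready={H} → run H
t=29: ready={H} → run H
t=30: (idle)
t=31: (idle)
t=32: (idle)
t=33: (idle)
t=34: (idle)
t=35: (idle)
t=36: (idle)

running at tick 21 = G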